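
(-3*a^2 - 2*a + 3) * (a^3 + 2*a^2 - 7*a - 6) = -3*a^5 - 8*a^4 + 20*a^3 + 38*a^2 - 9*a - 18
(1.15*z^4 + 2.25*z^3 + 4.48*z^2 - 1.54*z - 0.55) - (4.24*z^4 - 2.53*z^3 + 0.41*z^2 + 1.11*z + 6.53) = -3.09*z^4 + 4.78*z^3 + 4.07*z^2 - 2.65*z - 7.08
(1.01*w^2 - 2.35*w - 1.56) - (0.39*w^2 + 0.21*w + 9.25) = 0.62*w^2 - 2.56*w - 10.81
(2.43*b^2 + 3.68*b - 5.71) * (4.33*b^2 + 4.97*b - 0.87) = 10.5219*b^4 + 28.0115*b^3 - 8.5488*b^2 - 31.5803*b + 4.9677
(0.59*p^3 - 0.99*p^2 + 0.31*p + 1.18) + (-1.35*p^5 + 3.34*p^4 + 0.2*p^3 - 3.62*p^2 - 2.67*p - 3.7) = -1.35*p^5 + 3.34*p^4 + 0.79*p^3 - 4.61*p^2 - 2.36*p - 2.52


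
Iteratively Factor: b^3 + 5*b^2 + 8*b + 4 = (b + 1)*(b^2 + 4*b + 4) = (b + 1)*(b + 2)*(b + 2)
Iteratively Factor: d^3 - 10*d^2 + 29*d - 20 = (d - 5)*(d^2 - 5*d + 4) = (d - 5)*(d - 1)*(d - 4)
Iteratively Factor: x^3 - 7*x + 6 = (x - 2)*(x^2 + 2*x - 3) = (x - 2)*(x - 1)*(x + 3)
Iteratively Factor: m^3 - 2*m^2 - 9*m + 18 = (m + 3)*(m^2 - 5*m + 6) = (m - 3)*(m + 3)*(m - 2)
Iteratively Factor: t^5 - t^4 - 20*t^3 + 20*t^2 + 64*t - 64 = (t - 2)*(t^4 + t^3 - 18*t^2 - 16*t + 32) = (t - 4)*(t - 2)*(t^3 + 5*t^2 + 2*t - 8) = (t - 4)*(t - 2)*(t + 2)*(t^2 + 3*t - 4) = (t - 4)*(t - 2)*(t + 2)*(t + 4)*(t - 1)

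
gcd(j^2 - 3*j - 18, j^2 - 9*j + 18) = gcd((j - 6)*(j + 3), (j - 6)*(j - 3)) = j - 6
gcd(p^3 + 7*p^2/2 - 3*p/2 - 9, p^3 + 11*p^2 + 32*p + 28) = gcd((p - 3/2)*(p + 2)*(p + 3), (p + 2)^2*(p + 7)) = p + 2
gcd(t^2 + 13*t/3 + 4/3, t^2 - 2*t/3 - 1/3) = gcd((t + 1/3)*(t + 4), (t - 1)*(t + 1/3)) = t + 1/3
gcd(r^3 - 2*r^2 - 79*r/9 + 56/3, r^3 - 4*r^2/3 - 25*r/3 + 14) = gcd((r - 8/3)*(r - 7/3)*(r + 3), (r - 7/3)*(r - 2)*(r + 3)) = r^2 + 2*r/3 - 7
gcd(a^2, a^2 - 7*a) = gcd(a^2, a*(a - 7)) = a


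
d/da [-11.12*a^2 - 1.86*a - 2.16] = -22.24*a - 1.86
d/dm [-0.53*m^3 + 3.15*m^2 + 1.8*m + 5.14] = -1.59*m^2 + 6.3*m + 1.8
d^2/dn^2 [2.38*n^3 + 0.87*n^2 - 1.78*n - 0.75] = 14.28*n + 1.74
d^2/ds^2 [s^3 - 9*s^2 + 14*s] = 6*s - 18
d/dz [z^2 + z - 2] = 2*z + 1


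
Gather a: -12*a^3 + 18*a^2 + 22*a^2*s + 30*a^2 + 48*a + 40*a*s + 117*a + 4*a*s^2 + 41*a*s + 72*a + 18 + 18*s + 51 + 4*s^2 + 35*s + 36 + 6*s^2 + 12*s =-12*a^3 + a^2*(22*s + 48) + a*(4*s^2 + 81*s + 237) + 10*s^2 + 65*s + 105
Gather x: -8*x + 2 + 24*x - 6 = 16*x - 4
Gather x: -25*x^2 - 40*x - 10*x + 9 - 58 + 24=-25*x^2 - 50*x - 25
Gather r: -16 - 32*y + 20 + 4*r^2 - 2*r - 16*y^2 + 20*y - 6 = 4*r^2 - 2*r - 16*y^2 - 12*y - 2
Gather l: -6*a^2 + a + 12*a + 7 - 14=-6*a^2 + 13*a - 7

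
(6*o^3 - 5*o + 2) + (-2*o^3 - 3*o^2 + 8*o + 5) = 4*o^3 - 3*o^2 + 3*o + 7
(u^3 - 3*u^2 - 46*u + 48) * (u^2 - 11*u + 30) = u^5 - 14*u^4 + 17*u^3 + 464*u^2 - 1908*u + 1440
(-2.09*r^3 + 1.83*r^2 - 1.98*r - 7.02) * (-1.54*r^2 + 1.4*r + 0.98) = 3.2186*r^5 - 5.7442*r^4 + 3.563*r^3 + 9.8322*r^2 - 11.7684*r - 6.8796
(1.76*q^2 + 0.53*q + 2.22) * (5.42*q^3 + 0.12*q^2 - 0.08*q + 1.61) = 9.5392*q^5 + 3.0838*q^4 + 11.9552*q^3 + 3.0576*q^2 + 0.6757*q + 3.5742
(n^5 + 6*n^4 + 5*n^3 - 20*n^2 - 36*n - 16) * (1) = n^5 + 6*n^4 + 5*n^3 - 20*n^2 - 36*n - 16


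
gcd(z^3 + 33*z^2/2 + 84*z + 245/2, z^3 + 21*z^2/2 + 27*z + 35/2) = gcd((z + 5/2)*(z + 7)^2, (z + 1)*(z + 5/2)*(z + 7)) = z^2 + 19*z/2 + 35/2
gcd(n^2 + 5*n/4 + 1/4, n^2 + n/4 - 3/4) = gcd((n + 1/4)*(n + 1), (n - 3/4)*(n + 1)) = n + 1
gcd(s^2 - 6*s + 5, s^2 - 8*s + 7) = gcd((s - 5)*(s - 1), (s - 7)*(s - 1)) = s - 1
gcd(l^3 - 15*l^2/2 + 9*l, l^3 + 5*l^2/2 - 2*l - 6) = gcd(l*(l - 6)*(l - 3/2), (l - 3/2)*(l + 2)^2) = l - 3/2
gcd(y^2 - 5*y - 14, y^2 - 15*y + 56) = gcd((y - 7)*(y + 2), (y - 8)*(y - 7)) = y - 7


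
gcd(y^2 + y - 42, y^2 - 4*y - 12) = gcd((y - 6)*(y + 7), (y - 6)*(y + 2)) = y - 6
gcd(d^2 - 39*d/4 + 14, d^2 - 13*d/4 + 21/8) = d - 7/4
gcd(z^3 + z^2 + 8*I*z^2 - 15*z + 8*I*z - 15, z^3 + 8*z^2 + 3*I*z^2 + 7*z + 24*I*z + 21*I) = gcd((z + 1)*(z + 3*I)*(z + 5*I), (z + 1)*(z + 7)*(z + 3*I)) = z^2 + z*(1 + 3*I) + 3*I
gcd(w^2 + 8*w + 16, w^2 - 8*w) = 1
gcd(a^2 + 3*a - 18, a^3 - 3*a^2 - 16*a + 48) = a - 3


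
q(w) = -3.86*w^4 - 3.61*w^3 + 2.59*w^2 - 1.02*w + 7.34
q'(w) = -15.44*w^3 - 10.83*w^2 + 5.18*w - 1.02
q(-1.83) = -3.29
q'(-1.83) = 47.86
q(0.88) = 3.67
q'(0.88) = -15.37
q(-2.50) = -68.30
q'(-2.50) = 159.59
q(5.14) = -3113.96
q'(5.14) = -2357.22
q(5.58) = -4287.09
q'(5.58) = -2991.89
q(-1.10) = 10.75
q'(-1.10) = 0.73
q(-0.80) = 10.08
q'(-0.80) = -4.19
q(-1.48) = 7.71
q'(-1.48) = 17.64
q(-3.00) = -181.48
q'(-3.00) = 302.85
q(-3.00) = -181.48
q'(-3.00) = 302.85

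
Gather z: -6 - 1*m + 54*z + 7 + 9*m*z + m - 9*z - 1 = z*(9*m + 45)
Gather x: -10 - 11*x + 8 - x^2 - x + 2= -x^2 - 12*x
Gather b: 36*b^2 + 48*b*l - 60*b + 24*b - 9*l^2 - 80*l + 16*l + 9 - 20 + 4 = 36*b^2 + b*(48*l - 36) - 9*l^2 - 64*l - 7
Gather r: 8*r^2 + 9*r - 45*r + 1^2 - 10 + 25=8*r^2 - 36*r + 16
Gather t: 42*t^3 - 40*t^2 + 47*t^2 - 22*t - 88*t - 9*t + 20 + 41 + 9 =42*t^3 + 7*t^2 - 119*t + 70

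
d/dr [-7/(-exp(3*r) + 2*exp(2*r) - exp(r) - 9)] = (-21*exp(2*r) + 28*exp(r) - 7)*exp(r)/(exp(3*r) - 2*exp(2*r) + exp(r) + 9)^2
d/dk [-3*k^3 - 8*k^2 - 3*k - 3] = -9*k^2 - 16*k - 3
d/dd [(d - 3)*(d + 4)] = 2*d + 1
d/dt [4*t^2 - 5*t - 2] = 8*t - 5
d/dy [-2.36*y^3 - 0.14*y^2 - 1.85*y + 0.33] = -7.08*y^2 - 0.28*y - 1.85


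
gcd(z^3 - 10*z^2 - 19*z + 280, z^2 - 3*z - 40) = z^2 - 3*z - 40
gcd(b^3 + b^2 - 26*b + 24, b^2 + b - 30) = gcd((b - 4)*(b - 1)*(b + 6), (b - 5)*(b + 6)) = b + 6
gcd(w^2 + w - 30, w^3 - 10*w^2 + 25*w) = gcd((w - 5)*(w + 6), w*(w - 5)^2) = w - 5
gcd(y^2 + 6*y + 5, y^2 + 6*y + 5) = y^2 + 6*y + 5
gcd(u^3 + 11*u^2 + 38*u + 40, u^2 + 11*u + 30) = u + 5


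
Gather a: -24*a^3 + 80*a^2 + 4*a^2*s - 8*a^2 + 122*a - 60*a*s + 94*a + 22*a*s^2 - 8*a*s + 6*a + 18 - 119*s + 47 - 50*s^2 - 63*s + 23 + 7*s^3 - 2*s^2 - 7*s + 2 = -24*a^3 + a^2*(4*s + 72) + a*(22*s^2 - 68*s + 222) + 7*s^3 - 52*s^2 - 189*s + 90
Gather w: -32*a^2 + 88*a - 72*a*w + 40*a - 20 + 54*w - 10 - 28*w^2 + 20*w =-32*a^2 + 128*a - 28*w^2 + w*(74 - 72*a) - 30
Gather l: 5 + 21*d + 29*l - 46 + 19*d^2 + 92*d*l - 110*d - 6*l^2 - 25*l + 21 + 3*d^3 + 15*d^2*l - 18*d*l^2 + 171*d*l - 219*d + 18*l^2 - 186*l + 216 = 3*d^3 + 19*d^2 - 308*d + l^2*(12 - 18*d) + l*(15*d^2 + 263*d - 182) + 196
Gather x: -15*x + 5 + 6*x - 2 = 3 - 9*x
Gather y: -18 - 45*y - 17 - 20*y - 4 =-65*y - 39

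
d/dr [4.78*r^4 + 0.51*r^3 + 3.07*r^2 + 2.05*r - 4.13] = 19.12*r^3 + 1.53*r^2 + 6.14*r + 2.05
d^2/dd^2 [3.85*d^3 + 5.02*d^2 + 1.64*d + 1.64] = 23.1*d + 10.04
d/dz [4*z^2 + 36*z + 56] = 8*z + 36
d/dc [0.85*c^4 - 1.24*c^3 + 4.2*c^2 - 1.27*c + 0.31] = 3.4*c^3 - 3.72*c^2 + 8.4*c - 1.27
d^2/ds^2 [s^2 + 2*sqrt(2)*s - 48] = 2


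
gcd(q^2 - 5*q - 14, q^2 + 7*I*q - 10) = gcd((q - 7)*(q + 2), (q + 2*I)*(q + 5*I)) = 1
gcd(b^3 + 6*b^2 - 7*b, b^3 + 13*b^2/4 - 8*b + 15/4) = b - 1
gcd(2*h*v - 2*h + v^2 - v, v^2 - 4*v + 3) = v - 1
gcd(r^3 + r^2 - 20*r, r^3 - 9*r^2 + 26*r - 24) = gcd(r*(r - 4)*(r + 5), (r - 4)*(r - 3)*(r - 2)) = r - 4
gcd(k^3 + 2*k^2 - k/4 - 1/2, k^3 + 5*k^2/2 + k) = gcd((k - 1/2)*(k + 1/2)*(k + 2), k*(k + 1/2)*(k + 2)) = k^2 + 5*k/2 + 1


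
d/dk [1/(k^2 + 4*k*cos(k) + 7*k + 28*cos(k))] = (4*k*sin(k) - 2*k + 28*sin(k) - 4*cos(k) - 7)/((k + 7)^2*(k + 4*cos(k))^2)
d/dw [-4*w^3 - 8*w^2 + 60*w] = -12*w^2 - 16*w + 60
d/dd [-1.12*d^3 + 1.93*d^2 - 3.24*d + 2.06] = -3.36*d^2 + 3.86*d - 3.24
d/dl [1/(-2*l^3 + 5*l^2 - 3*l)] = (6*l^2 - 10*l + 3)/(l^2*(2*l^2 - 5*l + 3)^2)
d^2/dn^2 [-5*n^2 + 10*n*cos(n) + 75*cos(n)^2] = -10*n*cos(n) + 300*sin(n)^2 - 20*sin(n) - 160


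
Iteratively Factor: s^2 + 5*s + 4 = (s + 4)*(s + 1)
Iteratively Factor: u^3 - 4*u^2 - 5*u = (u - 5)*(u^2 + u) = (u - 5)*(u + 1)*(u)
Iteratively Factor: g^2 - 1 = (g + 1)*(g - 1)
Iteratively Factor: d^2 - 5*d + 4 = (d - 1)*(d - 4)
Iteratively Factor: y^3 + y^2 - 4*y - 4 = (y + 1)*(y^2 - 4) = (y + 1)*(y + 2)*(y - 2)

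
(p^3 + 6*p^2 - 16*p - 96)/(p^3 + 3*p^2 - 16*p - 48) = (p + 6)/(p + 3)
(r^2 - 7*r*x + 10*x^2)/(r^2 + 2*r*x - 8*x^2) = (r - 5*x)/(r + 4*x)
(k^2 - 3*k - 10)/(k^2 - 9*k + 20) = (k + 2)/(k - 4)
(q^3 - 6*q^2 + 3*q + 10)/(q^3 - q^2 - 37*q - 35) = (q^2 - 7*q + 10)/(q^2 - 2*q - 35)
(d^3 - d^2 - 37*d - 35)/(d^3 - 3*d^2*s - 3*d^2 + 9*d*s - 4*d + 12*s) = (-d^2 + 2*d + 35)/(-d^2 + 3*d*s + 4*d - 12*s)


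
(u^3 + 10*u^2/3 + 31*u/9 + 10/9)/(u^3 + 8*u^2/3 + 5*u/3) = (u + 2/3)/u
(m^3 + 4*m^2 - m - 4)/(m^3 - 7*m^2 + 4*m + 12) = (m^2 + 3*m - 4)/(m^2 - 8*m + 12)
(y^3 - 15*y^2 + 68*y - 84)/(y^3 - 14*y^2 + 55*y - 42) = (y - 2)/(y - 1)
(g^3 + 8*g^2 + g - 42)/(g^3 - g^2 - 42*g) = (-g^3 - 8*g^2 - g + 42)/(g*(-g^2 + g + 42))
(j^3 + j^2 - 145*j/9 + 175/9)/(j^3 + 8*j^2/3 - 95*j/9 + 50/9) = (3*j - 7)/(3*j - 2)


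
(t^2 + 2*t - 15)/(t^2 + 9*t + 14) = (t^2 + 2*t - 15)/(t^2 + 9*t + 14)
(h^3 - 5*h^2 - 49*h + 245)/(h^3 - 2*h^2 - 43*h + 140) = (h - 7)/(h - 4)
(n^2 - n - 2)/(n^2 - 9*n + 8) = (n^2 - n - 2)/(n^2 - 9*n + 8)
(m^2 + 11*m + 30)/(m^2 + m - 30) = (m + 5)/(m - 5)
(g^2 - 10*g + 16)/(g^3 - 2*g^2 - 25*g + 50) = (g - 8)/(g^2 - 25)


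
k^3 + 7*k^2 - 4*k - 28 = (k - 2)*(k + 2)*(k + 7)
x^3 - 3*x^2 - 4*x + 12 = (x - 3)*(x - 2)*(x + 2)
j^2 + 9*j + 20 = (j + 4)*(j + 5)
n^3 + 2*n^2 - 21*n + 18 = (n - 3)*(n - 1)*(n + 6)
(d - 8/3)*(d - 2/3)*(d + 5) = d^3 + 5*d^2/3 - 134*d/9 + 80/9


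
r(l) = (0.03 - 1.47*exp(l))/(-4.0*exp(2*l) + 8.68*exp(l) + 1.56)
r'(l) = (0.03 - 1.47*exp(l))*(8.0*exp(2*l) - 8.68*exp(l))/(-4.0*exp(2*l) + 8.68*exp(l) + 1.56)^2 - 1.47*exp(l)/(-4.0*exp(2*l) + 8.68*exp(l) + 1.56)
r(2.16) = 0.06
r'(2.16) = -0.08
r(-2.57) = -0.04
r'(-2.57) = -0.04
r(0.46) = -0.44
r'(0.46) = -0.96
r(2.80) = 0.03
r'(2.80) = -0.03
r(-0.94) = -0.13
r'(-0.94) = -0.07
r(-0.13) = -0.21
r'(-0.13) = -0.16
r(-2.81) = -0.03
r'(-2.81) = -0.04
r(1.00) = 0.90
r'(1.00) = -6.36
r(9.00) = 0.00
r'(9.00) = 0.00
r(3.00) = 0.02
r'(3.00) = -0.02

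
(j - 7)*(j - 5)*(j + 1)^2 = j^4 - 10*j^3 + 12*j^2 + 58*j + 35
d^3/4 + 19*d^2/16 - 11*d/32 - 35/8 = (d/4 + 1)*(d - 7/4)*(d + 5/2)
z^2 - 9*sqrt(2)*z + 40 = (z - 5*sqrt(2))*(z - 4*sqrt(2))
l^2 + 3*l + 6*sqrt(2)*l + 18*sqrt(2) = (l + 3)*(l + 6*sqrt(2))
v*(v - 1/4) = v^2 - v/4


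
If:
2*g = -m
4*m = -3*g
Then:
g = 0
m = 0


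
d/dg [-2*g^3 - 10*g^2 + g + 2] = -6*g^2 - 20*g + 1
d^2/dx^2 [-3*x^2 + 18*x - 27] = -6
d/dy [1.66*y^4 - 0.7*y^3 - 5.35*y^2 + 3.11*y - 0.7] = 6.64*y^3 - 2.1*y^2 - 10.7*y + 3.11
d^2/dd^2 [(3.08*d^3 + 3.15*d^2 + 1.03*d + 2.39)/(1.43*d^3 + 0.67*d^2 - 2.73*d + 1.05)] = (6.98097400000006*d^6 + 84.781554*d^5 + 82.85706*d^4 + 32.487996*d^3 - 134.37231*d^2 - 31.734234*d + 45.112872)/(2.924207*d^9 + 4.110249*d^8 - 14.82195*d^7 - 8.95148*d^6 + 34.33248*d^5 - 8.200206*d^4 - 27.140022*d^3 + 25.69266*d^2 - 9.029475*d + 1.157625)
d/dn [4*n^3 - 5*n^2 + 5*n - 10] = 12*n^2 - 10*n + 5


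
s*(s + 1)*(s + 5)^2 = s^4 + 11*s^3 + 35*s^2 + 25*s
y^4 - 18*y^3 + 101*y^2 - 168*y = y*(y - 8)*(y - 7)*(y - 3)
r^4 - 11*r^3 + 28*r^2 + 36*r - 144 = (r - 6)*(r - 4)*(r - 3)*(r + 2)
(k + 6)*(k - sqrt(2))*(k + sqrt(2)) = k^3 + 6*k^2 - 2*k - 12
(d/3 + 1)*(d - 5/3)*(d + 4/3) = d^3/3 + 8*d^2/9 - 29*d/27 - 20/9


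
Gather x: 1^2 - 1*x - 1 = -x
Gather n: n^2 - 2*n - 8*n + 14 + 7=n^2 - 10*n + 21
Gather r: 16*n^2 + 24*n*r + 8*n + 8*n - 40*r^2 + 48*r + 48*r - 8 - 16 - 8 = 16*n^2 + 16*n - 40*r^2 + r*(24*n + 96) - 32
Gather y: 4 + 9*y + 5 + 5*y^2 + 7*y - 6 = 5*y^2 + 16*y + 3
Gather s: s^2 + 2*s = s^2 + 2*s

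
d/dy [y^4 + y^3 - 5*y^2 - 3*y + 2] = 4*y^3 + 3*y^2 - 10*y - 3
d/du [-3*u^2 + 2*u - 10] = 2 - 6*u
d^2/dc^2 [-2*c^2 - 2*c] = -4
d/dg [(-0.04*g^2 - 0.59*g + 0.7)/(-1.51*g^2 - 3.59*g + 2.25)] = (-0.7473*g^2 + 1.934*g + 1.1855)/(2.2801*g^4 + 10.8418*g^3 + 6.0931*g^2 - 16.155*g + 5.0625)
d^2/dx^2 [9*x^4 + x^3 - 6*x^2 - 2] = 108*x^2 + 6*x - 12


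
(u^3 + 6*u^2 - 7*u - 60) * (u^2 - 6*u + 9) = u^5 - 34*u^3 + 36*u^2 + 297*u - 540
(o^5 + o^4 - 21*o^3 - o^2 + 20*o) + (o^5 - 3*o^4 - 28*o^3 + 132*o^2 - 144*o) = 2*o^5 - 2*o^4 - 49*o^3 + 131*o^2 - 124*o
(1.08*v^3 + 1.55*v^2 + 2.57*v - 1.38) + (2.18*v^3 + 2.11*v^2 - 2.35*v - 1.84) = 3.26*v^3 + 3.66*v^2 + 0.22*v - 3.22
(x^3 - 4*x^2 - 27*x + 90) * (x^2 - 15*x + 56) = x^5 - 19*x^4 + 89*x^3 + 271*x^2 - 2862*x + 5040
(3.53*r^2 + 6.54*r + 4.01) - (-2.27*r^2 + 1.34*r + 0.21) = 5.8*r^2 + 5.2*r + 3.8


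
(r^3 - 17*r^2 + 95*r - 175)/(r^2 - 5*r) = r - 12 + 35/r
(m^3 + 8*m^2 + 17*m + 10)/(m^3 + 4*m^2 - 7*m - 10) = (m + 2)/(m - 2)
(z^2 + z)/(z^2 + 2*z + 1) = z/(z + 1)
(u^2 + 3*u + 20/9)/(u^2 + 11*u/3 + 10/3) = (u + 4/3)/(u + 2)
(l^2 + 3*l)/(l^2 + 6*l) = (l + 3)/(l + 6)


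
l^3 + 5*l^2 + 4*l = l*(l + 1)*(l + 4)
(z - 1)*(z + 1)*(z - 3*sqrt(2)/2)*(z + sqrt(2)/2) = z^4 - sqrt(2)*z^3 - 5*z^2/2 + sqrt(2)*z + 3/2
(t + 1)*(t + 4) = t^2 + 5*t + 4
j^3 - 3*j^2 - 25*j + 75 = (j - 5)*(j - 3)*(j + 5)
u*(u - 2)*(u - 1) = u^3 - 3*u^2 + 2*u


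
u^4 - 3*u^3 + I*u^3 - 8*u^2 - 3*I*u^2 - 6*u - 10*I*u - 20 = (u - 5)*(u + 2)*(u - I)*(u + 2*I)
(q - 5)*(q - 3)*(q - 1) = q^3 - 9*q^2 + 23*q - 15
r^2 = r^2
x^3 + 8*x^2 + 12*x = x*(x + 2)*(x + 6)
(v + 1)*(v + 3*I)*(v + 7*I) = v^3 + v^2 + 10*I*v^2 - 21*v + 10*I*v - 21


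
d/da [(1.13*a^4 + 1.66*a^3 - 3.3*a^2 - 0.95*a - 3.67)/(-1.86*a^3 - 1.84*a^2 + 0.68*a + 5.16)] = (-2.1018*a^6 - 4.1584*a^5 - 6.8872*a^4 + 22.0468*a^3 + 1.2262*a^2 - 47.5616*a - 2.4064)/(3.4596*a^6 + 6.8448*a^5 + 0.856*a^4 - 21.6976*a^3 - 18.5264*a^2 + 7.0176*a + 26.6256)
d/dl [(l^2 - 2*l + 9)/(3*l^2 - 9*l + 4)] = (-3*l^2 - 46*l + 73)/(9*l^4 - 54*l^3 + 105*l^2 - 72*l + 16)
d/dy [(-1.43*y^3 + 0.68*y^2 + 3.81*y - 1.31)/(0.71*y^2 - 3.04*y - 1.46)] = (-1.0153*y^4 + 8.6944*y^3 + 1.4911*y^2 - 0.125399999999999*y - 9.545)/(0.5041*y^4 - 4.3168*y^3 + 7.1684*y^2 + 8.8768*y + 2.1316)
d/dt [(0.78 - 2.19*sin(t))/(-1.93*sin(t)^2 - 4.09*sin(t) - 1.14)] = (-4.2267*sin(t)^2 + 3.0108*sin(t) + 5.6868)*cos(t)/(3.7249*sin(t)^4 + 15.7874*sin(t)^3 + 21.1285*sin(t)^2 + 9.3252*sin(t) + 1.2996)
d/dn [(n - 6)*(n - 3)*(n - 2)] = 3*n^2 - 22*n + 36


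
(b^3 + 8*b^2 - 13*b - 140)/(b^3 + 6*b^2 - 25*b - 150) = (b^2 + 3*b - 28)/(b^2 + b - 30)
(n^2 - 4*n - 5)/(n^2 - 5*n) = (n + 1)/n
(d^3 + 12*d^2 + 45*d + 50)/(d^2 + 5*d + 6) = (d^2 + 10*d + 25)/(d + 3)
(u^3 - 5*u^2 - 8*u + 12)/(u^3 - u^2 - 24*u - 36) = (u - 1)/(u + 3)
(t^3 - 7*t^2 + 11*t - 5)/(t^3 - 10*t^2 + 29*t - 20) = (t - 1)/(t - 4)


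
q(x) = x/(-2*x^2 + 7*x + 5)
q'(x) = x*(4*x - 7)/(-2*x^2 + 7*x + 5)^2 + 1/(-2*x^2 + 7*x + 5) = (2*x^2 + 5)/(4*x^4 - 28*x^3 + 29*x^2 + 70*x + 25)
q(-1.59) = 0.14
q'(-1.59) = 0.08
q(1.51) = 0.14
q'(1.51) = 0.08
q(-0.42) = -0.25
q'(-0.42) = 1.84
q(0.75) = 0.08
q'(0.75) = 0.07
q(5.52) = -0.32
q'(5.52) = 0.22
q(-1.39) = 0.16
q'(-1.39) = 0.12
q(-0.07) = -0.02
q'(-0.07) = 0.25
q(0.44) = 0.06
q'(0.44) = 0.09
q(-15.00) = 0.03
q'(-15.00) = 0.00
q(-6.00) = 0.06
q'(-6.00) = 0.01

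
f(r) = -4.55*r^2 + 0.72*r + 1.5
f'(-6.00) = 55.32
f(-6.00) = -166.62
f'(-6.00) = 55.32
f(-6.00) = -166.62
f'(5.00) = -44.78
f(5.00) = -108.65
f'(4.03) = -35.95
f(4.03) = -69.49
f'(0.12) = -0.37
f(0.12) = 1.52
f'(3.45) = -30.68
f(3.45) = -50.17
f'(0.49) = -3.74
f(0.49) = 0.76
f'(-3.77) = 35.03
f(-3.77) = -65.88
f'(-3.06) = 28.57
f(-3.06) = -43.31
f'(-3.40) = 31.66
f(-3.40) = -53.55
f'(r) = 0.72 - 9.1*r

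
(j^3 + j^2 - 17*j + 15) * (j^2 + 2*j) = j^5 + 3*j^4 - 15*j^3 - 19*j^2 + 30*j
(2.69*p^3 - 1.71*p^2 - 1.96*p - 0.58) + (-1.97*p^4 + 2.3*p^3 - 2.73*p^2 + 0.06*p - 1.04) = -1.97*p^4 + 4.99*p^3 - 4.44*p^2 - 1.9*p - 1.62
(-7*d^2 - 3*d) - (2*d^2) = -9*d^2 - 3*d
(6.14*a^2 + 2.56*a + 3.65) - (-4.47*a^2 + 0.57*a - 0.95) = 10.61*a^2 + 1.99*a + 4.6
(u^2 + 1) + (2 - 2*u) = u^2 - 2*u + 3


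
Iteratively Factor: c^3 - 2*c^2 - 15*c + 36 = (c - 3)*(c^2 + c - 12) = (c - 3)^2*(c + 4)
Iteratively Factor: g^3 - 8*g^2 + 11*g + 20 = (g - 4)*(g^2 - 4*g - 5) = (g - 5)*(g - 4)*(g + 1)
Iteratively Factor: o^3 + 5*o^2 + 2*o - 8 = (o - 1)*(o^2 + 6*o + 8) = (o - 1)*(o + 4)*(o + 2)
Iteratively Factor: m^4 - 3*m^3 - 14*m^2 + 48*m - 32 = (m + 4)*(m^3 - 7*m^2 + 14*m - 8) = (m - 4)*(m + 4)*(m^2 - 3*m + 2) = (m - 4)*(m - 2)*(m + 4)*(m - 1)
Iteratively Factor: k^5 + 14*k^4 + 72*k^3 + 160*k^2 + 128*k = (k + 4)*(k^4 + 10*k^3 + 32*k^2 + 32*k) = (k + 4)^2*(k^3 + 6*k^2 + 8*k) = (k + 2)*(k + 4)^2*(k^2 + 4*k) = k*(k + 2)*(k + 4)^2*(k + 4)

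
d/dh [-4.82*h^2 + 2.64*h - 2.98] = 2.64 - 9.64*h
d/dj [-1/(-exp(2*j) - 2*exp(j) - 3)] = -2*(exp(j) + 1)*exp(j)/(exp(2*j) + 2*exp(j) + 3)^2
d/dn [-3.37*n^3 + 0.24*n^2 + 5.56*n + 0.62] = -10.11*n^2 + 0.48*n + 5.56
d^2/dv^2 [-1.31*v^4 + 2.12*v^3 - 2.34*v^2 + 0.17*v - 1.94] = -15.72*v^2 + 12.72*v - 4.68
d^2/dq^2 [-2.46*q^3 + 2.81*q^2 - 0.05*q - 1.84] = 5.62 - 14.76*q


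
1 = 1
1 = 1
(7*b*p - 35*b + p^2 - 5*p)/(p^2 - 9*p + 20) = (7*b + p)/(p - 4)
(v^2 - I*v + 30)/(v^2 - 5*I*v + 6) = (v + 5*I)/(v + I)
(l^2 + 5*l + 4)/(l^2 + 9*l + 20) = (l + 1)/(l + 5)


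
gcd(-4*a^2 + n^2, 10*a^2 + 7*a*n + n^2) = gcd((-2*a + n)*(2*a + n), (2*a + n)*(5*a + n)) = 2*a + n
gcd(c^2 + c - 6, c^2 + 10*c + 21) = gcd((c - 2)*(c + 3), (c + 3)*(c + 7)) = c + 3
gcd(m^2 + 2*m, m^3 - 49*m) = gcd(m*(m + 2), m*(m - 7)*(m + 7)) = m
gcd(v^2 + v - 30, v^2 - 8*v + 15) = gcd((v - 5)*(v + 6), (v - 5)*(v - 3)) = v - 5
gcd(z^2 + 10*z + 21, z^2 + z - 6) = z + 3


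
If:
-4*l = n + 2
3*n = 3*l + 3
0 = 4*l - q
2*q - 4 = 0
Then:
No Solution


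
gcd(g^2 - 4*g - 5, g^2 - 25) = g - 5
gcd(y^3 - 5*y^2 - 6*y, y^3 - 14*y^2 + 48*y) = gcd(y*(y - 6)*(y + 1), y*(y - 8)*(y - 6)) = y^2 - 6*y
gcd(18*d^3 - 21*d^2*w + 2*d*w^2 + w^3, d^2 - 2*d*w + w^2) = -d + w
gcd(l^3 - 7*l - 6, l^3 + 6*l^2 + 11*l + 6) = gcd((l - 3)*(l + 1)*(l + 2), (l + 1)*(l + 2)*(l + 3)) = l^2 + 3*l + 2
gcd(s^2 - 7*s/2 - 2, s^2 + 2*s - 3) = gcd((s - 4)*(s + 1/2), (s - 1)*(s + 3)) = 1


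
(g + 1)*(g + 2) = g^2 + 3*g + 2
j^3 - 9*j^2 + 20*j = j*(j - 5)*(j - 4)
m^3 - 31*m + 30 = (m - 5)*(m - 1)*(m + 6)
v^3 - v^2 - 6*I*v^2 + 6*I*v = v*(v - 1)*(v - 6*I)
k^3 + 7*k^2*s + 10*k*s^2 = k*(k + 2*s)*(k + 5*s)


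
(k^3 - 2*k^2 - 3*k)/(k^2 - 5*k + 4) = k*(k^2 - 2*k - 3)/(k^2 - 5*k + 4)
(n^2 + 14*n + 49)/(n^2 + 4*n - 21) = (n + 7)/(n - 3)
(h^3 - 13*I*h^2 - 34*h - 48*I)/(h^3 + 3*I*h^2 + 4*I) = (h^3 - 13*I*h^2 - 34*h - 48*I)/(h^3 + 3*I*h^2 + 4*I)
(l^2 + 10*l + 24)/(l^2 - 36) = (l + 4)/(l - 6)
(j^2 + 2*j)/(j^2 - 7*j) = (j + 2)/(j - 7)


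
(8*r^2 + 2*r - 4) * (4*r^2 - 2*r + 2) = 32*r^4 - 8*r^3 - 4*r^2 + 12*r - 8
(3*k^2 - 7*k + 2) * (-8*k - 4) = -24*k^3 + 44*k^2 + 12*k - 8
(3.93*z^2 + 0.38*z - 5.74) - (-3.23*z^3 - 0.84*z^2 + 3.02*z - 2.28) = 3.23*z^3 + 4.77*z^2 - 2.64*z - 3.46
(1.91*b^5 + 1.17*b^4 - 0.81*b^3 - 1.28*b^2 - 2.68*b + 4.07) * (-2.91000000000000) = -5.5581*b^5 - 3.4047*b^4 + 2.3571*b^3 + 3.7248*b^2 + 7.7988*b - 11.8437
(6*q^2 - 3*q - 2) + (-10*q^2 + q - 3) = -4*q^2 - 2*q - 5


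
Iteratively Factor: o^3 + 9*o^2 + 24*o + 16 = (o + 1)*(o^2 + 8*o + 16) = (o + 1)*(o + 4)*(o + 4)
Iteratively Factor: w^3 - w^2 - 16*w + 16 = (w - 1)*(w^2 - 16) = (w - 1)*(w + 4)*(w - 4)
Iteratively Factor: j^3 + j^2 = (j)*(j^2 + j) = j^2*(j + 1)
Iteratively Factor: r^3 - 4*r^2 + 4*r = (r)*(r^2 - 4*r + 4) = r*(r - 2)*(r - 2)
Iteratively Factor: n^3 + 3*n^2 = (n)*(n^2 + 3*n) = n^2*(n + 3)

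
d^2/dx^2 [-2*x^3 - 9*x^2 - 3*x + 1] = -12*x - 18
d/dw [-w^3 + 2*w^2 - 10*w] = -3*w^2 + 4*w - 10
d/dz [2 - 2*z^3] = -6*z^2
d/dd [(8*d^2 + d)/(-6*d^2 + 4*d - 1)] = (38*d^2 - 16*d - 1)/(36*d^4 - 48*d^3 + 28*d^2 - 8*d + 1)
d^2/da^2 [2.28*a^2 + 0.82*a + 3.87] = 4.56000000000000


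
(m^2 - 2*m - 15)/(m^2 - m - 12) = (m - 5)/(m - 4)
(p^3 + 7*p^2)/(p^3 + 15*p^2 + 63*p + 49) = p^2/(p^2 + 8*p + 7)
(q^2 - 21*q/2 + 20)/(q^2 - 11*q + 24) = (q - 5/2)/(q - 3)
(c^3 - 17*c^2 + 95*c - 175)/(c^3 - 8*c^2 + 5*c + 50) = (c - 7)/(c + 2)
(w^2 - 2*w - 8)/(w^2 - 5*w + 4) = (w + 2)/(w - 1)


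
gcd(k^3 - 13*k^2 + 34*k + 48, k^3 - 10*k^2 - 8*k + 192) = k^2 - 14*k + 48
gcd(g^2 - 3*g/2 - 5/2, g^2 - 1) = g + 1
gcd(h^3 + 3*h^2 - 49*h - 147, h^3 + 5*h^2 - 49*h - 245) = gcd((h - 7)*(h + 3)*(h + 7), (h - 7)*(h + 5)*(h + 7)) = h^2 - 49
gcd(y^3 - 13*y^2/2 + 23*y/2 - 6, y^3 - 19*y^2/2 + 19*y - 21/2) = y^2 - 5*y/2 + 3/2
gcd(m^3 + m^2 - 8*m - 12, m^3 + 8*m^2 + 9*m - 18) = 1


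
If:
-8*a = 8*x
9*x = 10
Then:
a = -10/9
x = 10/9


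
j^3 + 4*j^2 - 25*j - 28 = (j - 4)*(j + 1)*(j + 7)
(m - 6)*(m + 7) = m^2 + m - 42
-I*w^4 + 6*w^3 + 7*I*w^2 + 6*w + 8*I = (w - I)*(w + 2*I)*(w + 4*I)*(-I*w + 1)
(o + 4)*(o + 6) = o^2 + 10*o + 24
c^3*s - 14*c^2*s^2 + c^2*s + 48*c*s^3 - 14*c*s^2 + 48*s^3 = (c - 8*s)*(c - 6*s)*(c*s + s)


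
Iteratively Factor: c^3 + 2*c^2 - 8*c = (c + 4)*(c^2 - 2*c) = (c - 2)*(c + 4)*(c)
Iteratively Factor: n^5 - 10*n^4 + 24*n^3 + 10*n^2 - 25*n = (n - 5)*(n^4 - 5*n^3 - n^2 + 5*n) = n*(n - 5)*(n^3 - 5*n^2 - n + 5) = n*(n - 5)^2*(n^2 - 1) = n*(n - 5)^2*(n + 1)*(n - 1)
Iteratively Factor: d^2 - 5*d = (d - 5)*(d)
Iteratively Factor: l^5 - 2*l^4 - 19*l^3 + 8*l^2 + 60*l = (l - 2)*(l^4 - 19*l^2 - 30*l) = (l - 5)*(l - 2)*(l^3 + 5*l^2 + 6*l) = (l - 5)*(l - 2)*(l + 2)*(l^2 + 3*l) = l*(l - 5)*(l - 2)*(l + 2)*(l + 3)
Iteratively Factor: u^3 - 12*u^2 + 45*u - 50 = (u - 5)*(u^2 - 7*u + 10) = (u - 5)*(u - 2)*(u - 5)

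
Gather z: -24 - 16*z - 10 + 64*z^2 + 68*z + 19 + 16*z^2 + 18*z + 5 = 80*z^2 + 70*z - 10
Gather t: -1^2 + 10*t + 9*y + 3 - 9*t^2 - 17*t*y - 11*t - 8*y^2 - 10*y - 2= -9*t^2 + t*(-17*y - 1) - 8*y^2 - y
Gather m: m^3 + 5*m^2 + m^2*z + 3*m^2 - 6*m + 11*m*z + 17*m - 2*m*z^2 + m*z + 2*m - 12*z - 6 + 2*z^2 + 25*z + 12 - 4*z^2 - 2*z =m^3 + m^2*(z + 8) + m*(-2*z^2 + 12*z + 13) - 2*z^2 + 11*z + 6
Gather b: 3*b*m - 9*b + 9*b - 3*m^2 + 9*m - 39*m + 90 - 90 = 3*b*m - 3*m^2 - 30*m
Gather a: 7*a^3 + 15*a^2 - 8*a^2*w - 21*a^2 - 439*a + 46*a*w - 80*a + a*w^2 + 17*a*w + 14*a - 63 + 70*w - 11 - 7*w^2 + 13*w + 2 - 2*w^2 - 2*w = 7*a^3 + a^2*(-8*w - 6) + a*(w^2 + 63*w - 505) - 9*w^2 + 81*w - 72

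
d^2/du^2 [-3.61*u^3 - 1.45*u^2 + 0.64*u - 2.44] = -21.66*u - 2.9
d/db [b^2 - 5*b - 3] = 2*b - 5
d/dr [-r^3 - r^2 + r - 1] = -3*r^2 - 2*r + 1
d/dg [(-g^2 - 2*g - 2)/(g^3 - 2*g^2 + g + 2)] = (g^4 + 4*g^3 + g^2 - 12*g - 2)/(g^6 - 4*g^5 + 6*g^4 - 7*g^2 + 4*g + 4)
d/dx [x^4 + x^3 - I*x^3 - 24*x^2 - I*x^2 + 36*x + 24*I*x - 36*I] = 4*x^3 + 3*x^2*(1 - I) - 2*x*(24 + I) + 36 + 24*I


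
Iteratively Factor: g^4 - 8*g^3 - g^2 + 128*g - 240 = (g + 4)*(g^3 - 12*g^2 + 47*g - 60) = (g - 3)*(g + 4)*(g^2 - 9*g + 20) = (g - 4)*(g - 3)*(g + 4)*(g - 5)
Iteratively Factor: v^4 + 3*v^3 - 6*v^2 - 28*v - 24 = (v - 3)*(v^3 + 6*v^2 + 12*v + 8) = (v - 3)*(v + 2)*(v^2 + 4*v + 4) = (v - 3)*(v + 2)^2*(v + 2)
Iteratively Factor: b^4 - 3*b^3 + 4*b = (b + 1)*(b^3 - 4*b^2 + 4*b) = (b - 2)*(b + 1)*(b^2 - 2*b) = b*(b - 2)*(b + 1)*(b - 2)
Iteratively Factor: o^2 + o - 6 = (o - 2)*(o + 3)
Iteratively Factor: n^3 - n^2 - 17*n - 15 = (n - 5)*(n^2 + 4*n + 3) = (n - 5)*(n + 1)*(n + 3)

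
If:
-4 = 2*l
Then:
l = -2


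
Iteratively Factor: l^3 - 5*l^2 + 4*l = (l)*(l^2 - 5*l + 4) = l*(l - 4)*(l - 1)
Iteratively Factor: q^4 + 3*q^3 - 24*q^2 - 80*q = (q + 4)*(q^3 - q^2 - 20*q) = q*(q + 4)*(q^2 - q - 20) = q*(q - 5)*(q + 4)*(q + 4)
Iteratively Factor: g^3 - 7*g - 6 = (g + 2)*(g^2 - 2*g - 3) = (g + 1)*(g + 2)*(g - 3)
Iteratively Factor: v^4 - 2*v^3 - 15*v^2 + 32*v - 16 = (v - 1)*(v^3 - v^2 - 16*v + 16) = (v - 4)*(v - 1)*(v^2 + 3*v - 4) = (v - 4)*(v - 1)*(v + 4)*(v - 1)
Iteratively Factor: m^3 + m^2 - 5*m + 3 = (m - 1)*(m^2 + 2*m - 3) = (m - 1)*(m + 3)*(m - 1)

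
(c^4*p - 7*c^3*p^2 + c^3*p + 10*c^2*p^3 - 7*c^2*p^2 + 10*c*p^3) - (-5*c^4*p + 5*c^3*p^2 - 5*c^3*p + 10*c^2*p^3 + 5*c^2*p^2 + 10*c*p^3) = 6*c^4*p - 12*c^3*p^2 + 6*c^3*p - 12*c^2*p^2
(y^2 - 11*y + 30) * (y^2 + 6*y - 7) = y^4 - 5*y^3 - 43*y^2 + 257*y - 210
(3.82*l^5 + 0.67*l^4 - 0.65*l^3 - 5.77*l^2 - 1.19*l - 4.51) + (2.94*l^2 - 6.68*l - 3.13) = 3.82*l^5 + 0.67*l^4 - 0.65*l^3 - 2.83*l^2 - 7.87*l - 7.64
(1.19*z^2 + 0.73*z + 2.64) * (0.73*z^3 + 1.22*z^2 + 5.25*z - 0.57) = 0.8687*z^5 + 1.9847*z^4 + 9.0653*z^3 + 6.375*z^2 + 13.4439*z - 1.5048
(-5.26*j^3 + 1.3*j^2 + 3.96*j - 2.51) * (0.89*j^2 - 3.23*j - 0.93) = -4.6814*j^5 + 18.1468*j^4 + 4.2172*j^3 - 16.2337*j^2 + 4.4245*j + 2.3343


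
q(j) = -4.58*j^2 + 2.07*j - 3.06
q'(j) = 2.07 - 9.16*j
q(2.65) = -29.74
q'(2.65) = -22.20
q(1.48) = -10.03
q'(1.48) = -11.49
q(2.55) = -27.56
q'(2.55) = -21.29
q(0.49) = -3.15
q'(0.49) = -2.42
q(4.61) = -90.85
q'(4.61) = -40.16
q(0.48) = -3.12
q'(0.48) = -2.33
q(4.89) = -102.46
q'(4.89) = -42.72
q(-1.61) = -18.26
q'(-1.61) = 16.82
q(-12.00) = -687.42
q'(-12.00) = 111.99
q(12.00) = -637.74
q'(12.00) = -107.85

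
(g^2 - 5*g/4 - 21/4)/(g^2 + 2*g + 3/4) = (4*g^2 - 5*g - 21)/(4*g^2 + 8*g + 3)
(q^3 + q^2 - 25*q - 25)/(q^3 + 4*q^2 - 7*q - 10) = (q - 5)/(q - 2)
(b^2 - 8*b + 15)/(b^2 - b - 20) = (b - 3)/(b + 4)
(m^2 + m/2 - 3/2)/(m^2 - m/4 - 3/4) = 2*(2*m + 3)/(4*m + 3)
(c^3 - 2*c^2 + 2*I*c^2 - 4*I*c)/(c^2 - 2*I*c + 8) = c*(c - 2)/(c - 4*I)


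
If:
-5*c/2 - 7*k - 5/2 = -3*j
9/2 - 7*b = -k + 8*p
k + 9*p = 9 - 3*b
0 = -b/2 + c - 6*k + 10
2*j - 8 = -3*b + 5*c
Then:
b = -36/863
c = 451/863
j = 9267/1726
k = 3033/1726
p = 1413/1726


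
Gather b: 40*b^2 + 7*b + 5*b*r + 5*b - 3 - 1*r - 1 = 40*b^2 + b*(5*r + 12) - r - 4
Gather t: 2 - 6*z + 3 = 5 - 6*z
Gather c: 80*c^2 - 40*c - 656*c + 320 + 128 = 80*c^2 - 696*c + 448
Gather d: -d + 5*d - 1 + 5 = 4*d + 4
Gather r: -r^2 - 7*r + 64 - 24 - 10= -r^2 - 7*r + 30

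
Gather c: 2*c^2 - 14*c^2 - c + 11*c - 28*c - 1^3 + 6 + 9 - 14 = -12*c^2 - 18*c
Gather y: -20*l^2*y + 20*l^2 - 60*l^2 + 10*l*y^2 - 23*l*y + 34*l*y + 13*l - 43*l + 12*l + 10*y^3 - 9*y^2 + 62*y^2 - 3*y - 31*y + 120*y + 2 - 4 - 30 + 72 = -40*l^2 - 18*l + 10*y^3 + y^2*(10*l + 53) + y*(-20*l^2 + 11*l + 86) + 40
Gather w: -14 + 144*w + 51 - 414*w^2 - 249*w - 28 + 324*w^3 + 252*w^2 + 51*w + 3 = 324*w^3 - 162*w^2 - 54*w + 12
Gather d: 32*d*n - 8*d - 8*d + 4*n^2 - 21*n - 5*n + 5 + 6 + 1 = d*(32*n - 16) + 4*n^2 - 26*n + 12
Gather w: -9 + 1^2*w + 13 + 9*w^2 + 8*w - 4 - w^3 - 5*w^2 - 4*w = -w^3 + 4*w^2 + 5*w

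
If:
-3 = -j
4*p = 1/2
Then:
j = 3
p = 1/8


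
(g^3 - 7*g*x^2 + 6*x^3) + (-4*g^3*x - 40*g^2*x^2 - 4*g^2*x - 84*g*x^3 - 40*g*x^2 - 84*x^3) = -4*g^3*x + g^3 - 40*g^2*x^2 - 4*g^2*x - 84*g*x^3 - 47*g*x^2 - 78*x^3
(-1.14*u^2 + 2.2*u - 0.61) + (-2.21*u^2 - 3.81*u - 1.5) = -3.35*u^2 - 1.61*u - 2.11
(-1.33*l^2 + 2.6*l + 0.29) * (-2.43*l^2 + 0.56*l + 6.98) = 3.2319*l^4 - 7.0628*l^3 - 8.5321*l^2 + 18.3104*l + 2.0242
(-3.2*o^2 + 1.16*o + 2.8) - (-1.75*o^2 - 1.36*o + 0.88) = -1.45*o^2 + 2.52*o + 1.92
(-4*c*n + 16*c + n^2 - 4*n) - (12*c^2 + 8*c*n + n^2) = -12*c^2 - 12*c*n + 16*c - 4*n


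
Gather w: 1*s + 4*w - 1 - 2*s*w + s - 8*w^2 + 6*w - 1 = 2*s - 8*w^2 + w*(10 - 2*s) - 2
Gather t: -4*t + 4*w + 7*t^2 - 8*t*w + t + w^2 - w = 7*t^2 + t*(-8*w - 3) + w^2 + 3*w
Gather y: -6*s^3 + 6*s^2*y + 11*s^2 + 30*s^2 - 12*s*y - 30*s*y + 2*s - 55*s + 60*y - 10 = -6*s^3 + 41*s^2 - 53*s + y*(6*s^2 - 42*s + 60) - 10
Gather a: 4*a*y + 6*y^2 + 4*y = 4*a*y + 6*y^2 + 4*y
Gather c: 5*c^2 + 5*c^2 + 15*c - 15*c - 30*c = 10*c^2 - 30*c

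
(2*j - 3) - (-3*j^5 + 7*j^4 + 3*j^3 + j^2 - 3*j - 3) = 3*j^5 - 7*j^4 - 3*j^3 - j^2 + 5*j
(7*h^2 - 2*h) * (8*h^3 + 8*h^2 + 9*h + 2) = 56*h^5 + 40*h^4 + 47*h^3 - 4*h^2 - 4*h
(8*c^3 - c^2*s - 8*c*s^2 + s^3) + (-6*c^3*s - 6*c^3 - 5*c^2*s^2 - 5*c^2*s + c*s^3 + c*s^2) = -6*c^3*s + 2*c^3 - 5*c^2*s^2 - 6*c^2*s + c*s^3 - 7*c*s^2 + s^3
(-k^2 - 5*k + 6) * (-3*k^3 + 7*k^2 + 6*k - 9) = 3*k^5 + 8*k^4 - 59*k^3 + 21*k^2 + 81*k - 54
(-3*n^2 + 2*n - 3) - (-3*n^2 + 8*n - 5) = 2 - 6*n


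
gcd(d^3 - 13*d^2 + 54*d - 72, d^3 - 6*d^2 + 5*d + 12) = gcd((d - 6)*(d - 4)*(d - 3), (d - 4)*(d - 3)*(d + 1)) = d^2 - 7*d + 12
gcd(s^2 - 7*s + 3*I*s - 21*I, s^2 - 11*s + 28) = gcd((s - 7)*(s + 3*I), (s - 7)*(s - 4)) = s - 7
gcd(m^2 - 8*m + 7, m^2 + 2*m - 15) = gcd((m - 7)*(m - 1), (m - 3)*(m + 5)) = 1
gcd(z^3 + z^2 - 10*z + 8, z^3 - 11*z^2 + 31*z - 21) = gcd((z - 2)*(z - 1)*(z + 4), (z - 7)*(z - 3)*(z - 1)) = z - 1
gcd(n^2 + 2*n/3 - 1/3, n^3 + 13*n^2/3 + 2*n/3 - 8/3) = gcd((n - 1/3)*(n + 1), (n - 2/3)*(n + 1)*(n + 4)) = n + 1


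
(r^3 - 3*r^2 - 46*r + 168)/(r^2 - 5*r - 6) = (r^2 + 3*r - 28)/(r + 1)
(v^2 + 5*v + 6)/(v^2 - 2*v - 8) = (v + 3)/(v - 4)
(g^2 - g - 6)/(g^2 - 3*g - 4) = (-g^2 + g + 6)/(-g^2 + 3*g + 4)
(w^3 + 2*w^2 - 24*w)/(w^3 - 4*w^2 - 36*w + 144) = w/(w - 6)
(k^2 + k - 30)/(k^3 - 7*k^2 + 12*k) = (k^2 + k - 30)/(k*(k^2 - 7*k + 12))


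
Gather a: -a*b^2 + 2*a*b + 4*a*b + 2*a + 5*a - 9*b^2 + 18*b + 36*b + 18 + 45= a*(-b^2 + 6*b + 7) - 9*b^2 + 54*b + 63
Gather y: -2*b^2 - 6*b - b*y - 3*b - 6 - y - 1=-2*b^2 - 9*b + y*(-b - 1) - 7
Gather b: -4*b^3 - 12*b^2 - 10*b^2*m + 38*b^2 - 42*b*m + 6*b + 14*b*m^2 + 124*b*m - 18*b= -4*b^3 + b^2*(26 - 10*m) + b*(14*m^2 + 82*m - 12)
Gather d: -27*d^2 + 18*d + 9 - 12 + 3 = -27*d^2 + 18*d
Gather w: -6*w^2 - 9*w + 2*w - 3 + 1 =-6*w^2 - 7*w - 2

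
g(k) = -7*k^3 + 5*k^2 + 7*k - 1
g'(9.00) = -1604.00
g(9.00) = -4636.00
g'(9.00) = -1604.00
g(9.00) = -4636.00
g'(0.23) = 8.19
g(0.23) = 0.79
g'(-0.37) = 0.43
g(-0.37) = -2.55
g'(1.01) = -4.32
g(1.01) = 3.96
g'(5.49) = -571.04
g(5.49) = -970.15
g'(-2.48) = -146.96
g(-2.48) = 119.16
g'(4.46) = -366.12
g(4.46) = -491.34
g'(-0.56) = -5.19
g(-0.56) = -2.12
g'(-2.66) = -168.19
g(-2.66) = 147.51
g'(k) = -21*k^2 + 10*k + 7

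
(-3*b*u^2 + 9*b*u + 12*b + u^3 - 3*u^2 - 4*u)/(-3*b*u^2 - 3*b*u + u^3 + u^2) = (u - 4)/u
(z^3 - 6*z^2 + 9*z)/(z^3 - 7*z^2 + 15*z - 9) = z/(z - 1)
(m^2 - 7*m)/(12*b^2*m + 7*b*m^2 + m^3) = (m - 7)/(12*b^2 + 7*b*m + m^2)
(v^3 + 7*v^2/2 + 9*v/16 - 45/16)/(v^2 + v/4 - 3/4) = (4*v^2 + 17*v + 15)/(4*(v + 1))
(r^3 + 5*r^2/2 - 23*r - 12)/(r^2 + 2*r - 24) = r + 1/2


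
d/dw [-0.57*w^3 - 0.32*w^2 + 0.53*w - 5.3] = -1.71*w^2 - 0.64*w + 0.53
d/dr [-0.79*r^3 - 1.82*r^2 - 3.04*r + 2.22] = -2.37*r^2 - 3.64*r - 3.04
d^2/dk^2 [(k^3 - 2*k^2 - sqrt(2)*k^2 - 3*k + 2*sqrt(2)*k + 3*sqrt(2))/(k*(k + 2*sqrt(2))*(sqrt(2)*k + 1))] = 2*(-7*sqrt(2)*k^6 - 4*k^6 - 30*k^5 + 12*sqrt(2)*k^5 + 3*sqrt(2)*k^4 + 84*k^4 + 62*sqrt(2)*k^3 + 205*k^3 + 261*sqrt(2)*k^2 + 180*k + 24*sqrt(2))/(k^3*(2*sqrt(2)*k^6 + 30*k^5 + 87*sqrt(2)*k^4 + 245*k^3 + 174*sqrt(2)*k^2 + 120*k + 16*sqrt(2)))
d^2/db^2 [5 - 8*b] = 0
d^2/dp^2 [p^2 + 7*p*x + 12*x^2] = 2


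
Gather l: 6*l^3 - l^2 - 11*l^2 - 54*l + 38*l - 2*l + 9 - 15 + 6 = 6*l^3 - 12*l^2 - 18*l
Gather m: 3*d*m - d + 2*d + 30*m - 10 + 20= d + m*(3*d + 30) + 10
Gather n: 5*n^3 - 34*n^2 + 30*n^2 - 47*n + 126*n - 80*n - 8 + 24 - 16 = 5*n^3 - 4*n^2 - n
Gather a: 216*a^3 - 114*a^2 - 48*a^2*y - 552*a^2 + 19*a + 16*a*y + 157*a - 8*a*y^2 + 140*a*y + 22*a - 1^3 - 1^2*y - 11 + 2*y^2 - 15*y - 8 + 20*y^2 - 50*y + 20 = 216*a^3 + a^2*(-48*y - 666) + a*(-8*y^2 + 156*y + 198) + 22*y^2 - 66*y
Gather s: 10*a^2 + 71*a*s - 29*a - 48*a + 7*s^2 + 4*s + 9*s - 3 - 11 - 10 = 10*a^2 - 77*a + 7*s^2 + s*(71*a + 13) - 24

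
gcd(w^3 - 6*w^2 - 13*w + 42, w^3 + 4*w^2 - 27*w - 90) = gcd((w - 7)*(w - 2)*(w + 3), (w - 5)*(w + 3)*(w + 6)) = w + 3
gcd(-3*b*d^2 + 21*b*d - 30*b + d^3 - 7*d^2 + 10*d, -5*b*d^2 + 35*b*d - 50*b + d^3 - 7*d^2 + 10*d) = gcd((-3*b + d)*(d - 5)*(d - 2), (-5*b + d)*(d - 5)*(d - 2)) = d^2 - 7*d + 10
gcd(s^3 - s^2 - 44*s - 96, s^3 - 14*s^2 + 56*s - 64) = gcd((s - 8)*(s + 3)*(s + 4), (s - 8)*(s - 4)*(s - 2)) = s - 8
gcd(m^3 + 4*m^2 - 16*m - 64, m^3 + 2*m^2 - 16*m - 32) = m^2 - 16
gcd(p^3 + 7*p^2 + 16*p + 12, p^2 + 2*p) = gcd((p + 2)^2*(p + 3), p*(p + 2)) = p + 2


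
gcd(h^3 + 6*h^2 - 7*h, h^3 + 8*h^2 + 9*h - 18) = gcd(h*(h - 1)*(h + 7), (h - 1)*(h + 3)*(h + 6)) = h - 1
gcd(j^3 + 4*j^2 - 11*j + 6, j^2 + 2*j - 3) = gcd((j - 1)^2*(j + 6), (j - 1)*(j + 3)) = j - 1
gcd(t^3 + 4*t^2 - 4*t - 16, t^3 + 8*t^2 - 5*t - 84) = t + 4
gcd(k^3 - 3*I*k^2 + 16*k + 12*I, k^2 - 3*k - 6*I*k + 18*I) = k - 6*I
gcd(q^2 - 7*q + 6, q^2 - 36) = q - 6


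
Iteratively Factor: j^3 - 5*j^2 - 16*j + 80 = (j + 4)*(j^2 - 9*j + 20) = (j - 4)*(j + 4)*(j - 5)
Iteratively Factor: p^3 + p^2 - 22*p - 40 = (p + 4)*(p^2 - 3*p - 10) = (p - 5)*(p + 4)*(p + 2)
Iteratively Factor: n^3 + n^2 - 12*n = (n - 3)*(n^2 + 4*n) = (n - 3)*(n + 4)*(n)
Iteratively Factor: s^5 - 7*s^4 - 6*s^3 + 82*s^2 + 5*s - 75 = (s - 5)*(s^4 - 2*s^3 - 16*s^2 + 2*s + 15) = (s - 5)*(s + 1)*(s^3 - 3*s^2 - 13*s + 15) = (s - 5)*(s - 1)*(s + 1)*(s^2 - 2*s - 15) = (s - 5)*(s - 1)*(s + 1)*(s + 3)*(s - 5)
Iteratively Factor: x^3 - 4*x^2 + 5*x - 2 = (x - 1)*(x^2 - 3*x + 2) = (x - 2)*(x - 1)*(x - 1)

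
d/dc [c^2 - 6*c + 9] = 2*c - 6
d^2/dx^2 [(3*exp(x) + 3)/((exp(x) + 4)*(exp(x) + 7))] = 3*(exp(4*x) - 7*exp(3*x) - 135*exp(2*x) - 299*exp(x) + 476)*exp(x)/(exp(6*x) + 33*exp(5*x) + 447*exp(4*x) + 3179*exp(3*x) + 12516*exp(2*x) + 25872*exp(x) + 21952)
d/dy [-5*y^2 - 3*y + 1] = -10*y - 3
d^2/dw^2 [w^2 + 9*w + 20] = 2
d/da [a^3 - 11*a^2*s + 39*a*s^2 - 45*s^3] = 3*a^2 - 22*a*s + 39*s^2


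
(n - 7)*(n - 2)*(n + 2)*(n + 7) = n^4 - 53*n^2 + 196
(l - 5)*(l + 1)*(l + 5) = l^3 + l^2 - 25*l - 25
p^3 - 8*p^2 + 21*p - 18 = (p - 3)^2*(p - 2)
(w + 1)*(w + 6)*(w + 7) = w^3 + 14*w^2 + 55*w + 42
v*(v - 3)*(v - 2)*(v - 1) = v^4 - 6*v^3 + 11*v^2 - 6*v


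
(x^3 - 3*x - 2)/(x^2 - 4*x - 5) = (x^2 - x - 2)/(x - 5)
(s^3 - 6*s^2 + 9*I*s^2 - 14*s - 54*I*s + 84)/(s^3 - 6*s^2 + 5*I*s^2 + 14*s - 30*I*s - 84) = (s + 2*I)/(s - 2*I)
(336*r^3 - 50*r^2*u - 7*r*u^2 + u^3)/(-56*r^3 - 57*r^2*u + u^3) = (-6*r + u)/(r + u)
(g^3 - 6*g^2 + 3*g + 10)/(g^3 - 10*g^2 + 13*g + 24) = (g^2 - 7*g + 10)/(g^2 - 11*g + 24)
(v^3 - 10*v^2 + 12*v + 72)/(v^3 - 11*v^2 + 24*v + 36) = (v + 2)/(v + 1)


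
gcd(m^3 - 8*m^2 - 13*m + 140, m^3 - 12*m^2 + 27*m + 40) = m - 5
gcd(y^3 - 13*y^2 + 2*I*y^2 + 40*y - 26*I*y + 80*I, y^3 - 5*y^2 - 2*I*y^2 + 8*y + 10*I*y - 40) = y^2 + y*(-5 + 2*I) - 10*I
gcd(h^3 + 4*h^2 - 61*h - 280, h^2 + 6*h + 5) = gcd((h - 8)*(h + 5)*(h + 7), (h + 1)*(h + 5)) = h + 5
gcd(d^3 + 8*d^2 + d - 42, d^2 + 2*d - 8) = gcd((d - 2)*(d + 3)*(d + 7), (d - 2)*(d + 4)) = d - 2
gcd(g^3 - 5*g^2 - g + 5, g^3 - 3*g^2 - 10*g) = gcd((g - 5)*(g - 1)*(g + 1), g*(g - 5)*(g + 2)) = g - 5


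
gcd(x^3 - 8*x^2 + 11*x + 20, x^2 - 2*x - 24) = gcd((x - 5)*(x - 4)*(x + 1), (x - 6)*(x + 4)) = 1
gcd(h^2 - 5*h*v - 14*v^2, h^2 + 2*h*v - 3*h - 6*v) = h + 2*v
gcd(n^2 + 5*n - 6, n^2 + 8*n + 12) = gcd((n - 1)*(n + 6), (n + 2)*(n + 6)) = n + 6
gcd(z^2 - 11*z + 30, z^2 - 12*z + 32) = 1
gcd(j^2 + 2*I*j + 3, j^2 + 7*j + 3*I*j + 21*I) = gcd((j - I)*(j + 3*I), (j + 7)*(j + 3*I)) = j + 3*I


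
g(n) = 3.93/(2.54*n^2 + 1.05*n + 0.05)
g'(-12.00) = 0.00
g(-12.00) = 0.01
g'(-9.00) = 0.00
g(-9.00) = 0.02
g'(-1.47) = 1.58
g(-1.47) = 0.98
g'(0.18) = -74.78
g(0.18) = 12.23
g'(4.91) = -0.02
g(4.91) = 0.06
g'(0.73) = -3.97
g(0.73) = 1.81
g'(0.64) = -5.44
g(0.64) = 2.23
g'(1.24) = -1.04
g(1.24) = 0.75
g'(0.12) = -144.33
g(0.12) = 18.49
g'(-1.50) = 1.47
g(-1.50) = 0.94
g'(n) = 3.93*(-5.08*n - 1.05)/(2.54*n^2 + 1.05*n + 0.05)^2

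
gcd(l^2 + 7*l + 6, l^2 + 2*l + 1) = l + 1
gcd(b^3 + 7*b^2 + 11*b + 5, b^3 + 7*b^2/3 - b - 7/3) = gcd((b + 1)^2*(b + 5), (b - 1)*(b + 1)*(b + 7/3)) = b + 1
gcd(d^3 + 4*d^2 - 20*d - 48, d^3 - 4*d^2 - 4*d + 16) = d^2 - 2*d - 8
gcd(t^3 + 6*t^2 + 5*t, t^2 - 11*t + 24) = 1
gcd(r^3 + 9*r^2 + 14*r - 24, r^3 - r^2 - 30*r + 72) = r + 6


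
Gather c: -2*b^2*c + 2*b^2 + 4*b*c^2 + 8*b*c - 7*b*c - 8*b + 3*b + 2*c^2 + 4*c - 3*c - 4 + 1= 2*b^2 - 5*b + c^2*(4*b + 2) + c*(-2*b^2 + b + 1) - 3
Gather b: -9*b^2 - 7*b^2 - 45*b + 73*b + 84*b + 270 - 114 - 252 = -16*b^2 + 112*b - 96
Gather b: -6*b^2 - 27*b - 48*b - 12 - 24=-6*b^2 - 75*b - 36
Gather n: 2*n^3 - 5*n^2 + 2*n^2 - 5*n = 2*n^3 - 3*n^2 - 5*n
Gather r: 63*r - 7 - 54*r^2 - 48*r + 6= -54*r^2 + 15*r - 1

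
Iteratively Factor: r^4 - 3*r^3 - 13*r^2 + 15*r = (r - 1)*(r^3 - 2*r^2 - 15*r) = (r - 5)*(r - 1)*(r^2 + 3*r) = (r - 5)*(r - 1)*(r + 3)*(r)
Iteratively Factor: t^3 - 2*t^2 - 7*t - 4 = (t + 1)*(t^2 - 3*t - 4) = (t - 4)*(t + 1)*(t + 1)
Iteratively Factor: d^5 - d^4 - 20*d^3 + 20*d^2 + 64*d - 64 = (d + 2)*(d^4 - 3*d^3 - 14*d^2 + 48*d - 32) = (d - 2)*(d + 2)*(d^3 - d^2 - 16*d + 16) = (d - 4)*(d - 2)*(d + 2)*(d^2 + 3*d - 4) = (d - 4)*(d - 2)*(d + 2)*(d + 4)*(d - 1)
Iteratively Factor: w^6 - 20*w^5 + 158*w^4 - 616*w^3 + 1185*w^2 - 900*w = (w - 3)*(w^5 - 17*w^4 + 107*w^3 - 295*w^2 + 300*w) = w*(w - 3)*(w^4 - 17*w^3 + 107*w^2 - 295*w + 300) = w*(w - 3)^2*(w^3 - 14*w^2 + 65*w - 100) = w*(w - 4)*(w - 3)^2*(w^2 - 10*w + 25) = w*(w - 5)*(w - 4)*(w - 3)^2*(w - 5)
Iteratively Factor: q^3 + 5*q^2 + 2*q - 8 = (q - 1)*(q^2 + 6*q + 8) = (q - 1)*(q + 4)*(q + 2)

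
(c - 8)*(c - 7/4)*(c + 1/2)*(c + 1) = c^4 - 33*c^3/4 - c^2/8 + 129*c/8 + 7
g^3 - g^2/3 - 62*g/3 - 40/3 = (g - 5)*(g + 2/3)*(g + 4)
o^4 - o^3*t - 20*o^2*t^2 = o^2*(o - 5*t)*(o + 4*t)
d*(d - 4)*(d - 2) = d^3 - 6*d^2 + 8*d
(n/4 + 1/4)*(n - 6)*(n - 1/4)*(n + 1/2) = n^4/4 - 19*n^3/16 - 59*n^2/32 - 7*n/32 + 3/16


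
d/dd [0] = 0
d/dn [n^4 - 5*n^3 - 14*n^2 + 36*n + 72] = 4*n^3 - 15*n^2 - 28*n + 36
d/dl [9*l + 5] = 9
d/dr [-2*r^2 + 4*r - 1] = 4 - 4*r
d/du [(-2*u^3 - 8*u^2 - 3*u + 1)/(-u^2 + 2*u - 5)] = (2*u^4 - 8*u^3 + 11*u^2 + 82*u + 13)/(u^4 - 4*u^3 + 14*u^2 - 20*u + 25)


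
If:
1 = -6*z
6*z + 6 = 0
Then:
No Solution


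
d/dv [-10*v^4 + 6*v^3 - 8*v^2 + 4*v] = -40*v^3 + 18*v^2 - 16*v + 4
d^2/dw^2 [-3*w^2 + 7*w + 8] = -6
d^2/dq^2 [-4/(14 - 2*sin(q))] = 2*(-7*sin(q) + cos(q)^2 + 1)/(sin(q) - 7)^3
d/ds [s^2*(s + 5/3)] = s*(9*s + 10)/3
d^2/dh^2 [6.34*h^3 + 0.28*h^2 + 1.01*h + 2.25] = 38.04*h + 0.56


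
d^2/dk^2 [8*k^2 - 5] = 16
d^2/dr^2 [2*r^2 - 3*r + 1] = 4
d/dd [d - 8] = 1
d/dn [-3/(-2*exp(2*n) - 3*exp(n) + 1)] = (-12*exp(n) - 9)*exp(n)/(2*exp(2*n) + 3*exp(n) - 1)^2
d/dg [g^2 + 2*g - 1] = 2*g + 2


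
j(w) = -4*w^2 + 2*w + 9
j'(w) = 2 - 8*w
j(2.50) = -11.00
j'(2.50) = -18.00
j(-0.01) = 8.98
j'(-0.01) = 2.08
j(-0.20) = 8.44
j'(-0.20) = 3.60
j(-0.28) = 8.13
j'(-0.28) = 4.24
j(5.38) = -96.02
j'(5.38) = -41.04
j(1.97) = -2.58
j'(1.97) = -13.76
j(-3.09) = -35.37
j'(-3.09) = 26.72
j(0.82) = 7.95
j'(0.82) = -4.56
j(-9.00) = -333.00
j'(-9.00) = 74.00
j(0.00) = 9.00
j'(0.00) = 2.00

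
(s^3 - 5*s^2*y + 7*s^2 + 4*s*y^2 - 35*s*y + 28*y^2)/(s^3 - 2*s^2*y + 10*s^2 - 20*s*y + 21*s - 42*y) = (-s^2 + 5*s*y - 4*y^2)/(-s^2 + 2*s*y - 3*s + 6*y)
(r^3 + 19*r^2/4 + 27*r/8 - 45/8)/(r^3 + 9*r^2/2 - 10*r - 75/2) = (4*r^2 + 9*r - 9)/(4*(r^2 + 2*r - 15))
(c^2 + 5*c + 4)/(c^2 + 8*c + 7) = (c + 4)/(c + 7)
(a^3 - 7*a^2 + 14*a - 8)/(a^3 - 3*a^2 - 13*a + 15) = (a^2 - 6*a + 8)/(a^2 - 2*a - 15)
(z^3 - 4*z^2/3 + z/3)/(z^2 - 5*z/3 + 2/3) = z*(3*z - 1)/(3*z - 2)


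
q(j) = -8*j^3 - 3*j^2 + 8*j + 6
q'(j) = -24*j^2 - 6*j + 8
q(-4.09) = 470.44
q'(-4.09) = -368.93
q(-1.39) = 10.57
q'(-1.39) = -30.03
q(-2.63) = 109.74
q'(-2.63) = -142.23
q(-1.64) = 20.10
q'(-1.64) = -46.71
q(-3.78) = 364.98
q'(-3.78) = -312.24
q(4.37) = -683.96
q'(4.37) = -476.55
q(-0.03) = 5.76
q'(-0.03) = 8.16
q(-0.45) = 2.52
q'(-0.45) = 5.84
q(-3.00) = 171.00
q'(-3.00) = -190.00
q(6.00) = -1782.00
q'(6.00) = -892.00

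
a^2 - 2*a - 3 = (a - 3)*(a + 1)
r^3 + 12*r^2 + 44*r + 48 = (r + 2)*(r + 4)*(r + 6)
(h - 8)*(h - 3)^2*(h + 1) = h^4 - 13*h^3 + 43*h^2 - 15*h - 72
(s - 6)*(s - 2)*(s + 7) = s^3 - s^2 - 44*s + 84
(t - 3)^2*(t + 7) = t^3 + t^2 - 33*t + 63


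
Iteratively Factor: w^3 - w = (w + 1)*(w^2 - w) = (w - 1)*(w + 1)*(w)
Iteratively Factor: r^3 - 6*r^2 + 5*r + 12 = (r - 4)*(r^2 - 2*r - 3) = (r - 4)*(r + 1)*(r - 3)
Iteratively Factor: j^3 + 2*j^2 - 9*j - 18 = (j + 3)*(j^2 - j - 6) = (j + 2)*(j + 3)*(j - 3)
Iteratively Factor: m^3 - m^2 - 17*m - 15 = (m - 5)*(m^2 + 4*m + 3) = (m - 5)*(m + 3)*(m + 1)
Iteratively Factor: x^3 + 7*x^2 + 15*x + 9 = (x + 3)*(x^2 + 4*x + 3) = (x + 3)^2*(x + 1)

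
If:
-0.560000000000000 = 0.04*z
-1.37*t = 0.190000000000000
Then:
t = -0.14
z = -14.00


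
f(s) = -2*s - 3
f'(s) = -2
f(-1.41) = -0.18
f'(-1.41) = -2.00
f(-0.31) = -2.38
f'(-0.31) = -2.00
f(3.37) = -9.74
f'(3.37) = -2.00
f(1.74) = -6.48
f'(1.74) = -2.00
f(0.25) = -3.50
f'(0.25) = -2.00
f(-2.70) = 2.40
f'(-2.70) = -2.00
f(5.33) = -13.66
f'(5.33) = -2.00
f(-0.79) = -1.42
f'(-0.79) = -2.00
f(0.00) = -3.00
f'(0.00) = -2.00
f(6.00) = -15.00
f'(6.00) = -2.00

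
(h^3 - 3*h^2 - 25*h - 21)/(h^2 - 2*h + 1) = (h^3 - 3*h^2 - 25*h - 21)/(h^2 - 2*h + 1)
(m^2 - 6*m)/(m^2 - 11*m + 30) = m/(m - 5)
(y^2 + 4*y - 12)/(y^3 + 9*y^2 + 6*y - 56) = (y + 6)/(y^2 + 11*y + 28)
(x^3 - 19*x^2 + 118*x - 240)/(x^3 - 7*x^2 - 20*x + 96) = (x^2 - 11*x + 30)/(x^2 + x - 12)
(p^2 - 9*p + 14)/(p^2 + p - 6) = (p - 7)/(p + 3)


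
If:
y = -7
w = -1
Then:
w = -1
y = -7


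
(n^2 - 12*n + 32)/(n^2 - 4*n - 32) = (n - 4)/(n + 4)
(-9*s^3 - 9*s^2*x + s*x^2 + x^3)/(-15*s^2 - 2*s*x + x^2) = (-3*s^2 - 2*s*x + x^2)/(-5*s + x)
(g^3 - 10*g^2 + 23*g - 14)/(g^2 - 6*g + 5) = (g^2 - 9*g + 14)/(g - 5)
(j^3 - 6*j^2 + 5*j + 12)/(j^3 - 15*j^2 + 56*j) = (j^3 - 6*j^2 + 5*j + 12)/(j*(j^2 - 15*j + 56))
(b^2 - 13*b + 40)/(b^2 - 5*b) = (b - 8)/b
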